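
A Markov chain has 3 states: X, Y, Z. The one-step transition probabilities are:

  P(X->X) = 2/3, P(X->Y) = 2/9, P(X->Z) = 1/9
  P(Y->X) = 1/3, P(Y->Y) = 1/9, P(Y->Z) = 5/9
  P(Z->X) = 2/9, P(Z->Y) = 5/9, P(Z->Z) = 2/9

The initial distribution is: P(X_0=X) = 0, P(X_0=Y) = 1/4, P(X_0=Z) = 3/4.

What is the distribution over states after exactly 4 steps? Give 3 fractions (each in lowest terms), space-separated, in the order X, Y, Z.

Answer: 2914/6561 7313/26244 2425/8748

Derivation:
Propagating the distribution step by step (d_{t+1} = d_t * P):
d_0 = (X=0, Y=1/4, Z=3/4)
  d_1[X] = 0*2/3 + 1/4*1/3 + 3/4*2/9 = 1/4
  d_1[Y] = 0*2/9 + 1/4*1/9 + 3/4*5/9 = 4/9
  d_1[Z] = 0*1/9 + 1/4*5/9 + 3/4*2/9 = 11/36
d_1 = (X=1/4, Y=4/9, Z=11/36)
  d_2[X] = 1/4*2/3 + 4/9*1/3 + 11/36*2/9 = 31/81
  d_2[Y] = 1/4*2/9 + 4/9*1/9 + 11/36*5/9 = 89/324
  d_2[Z] = 1/4*1/9 + 4/9*5/9 + 11/36*2/9 = 37/108
d_2 = (X=31/81, Y=89/324, Z=37/108)
  d_3[X] = 31/81*2/3 + 89/324*1/3 + 37/108*2/9 = 137/324
  d_3[Y] = 31/81*2/9 + 89/324*1/9 + 37/108*5/9 = 223/729
  d_3[Z] = 31/81*1/9 + 89/324*5/9 + 37/108*2/9 = 791/2916
d_3 = (X=137/324, Y=223/729, Z=791/2916)
  d_4[X] = 137/324*2/3 + 223/729*1/3 + 791/2916*2/9 = 2914/6561
  d_4[Y] = 137/324*2/9 + 223/729*1/9 + 791/2916*5/9 = 7313/26244
  d_4[Z] = 137/324*1/9 + 223/729*5/9 + 791/2916*2/9 = 2425/8748
d_4 = (X=2914/6561, Y=7313/26244, Z=2425/8748)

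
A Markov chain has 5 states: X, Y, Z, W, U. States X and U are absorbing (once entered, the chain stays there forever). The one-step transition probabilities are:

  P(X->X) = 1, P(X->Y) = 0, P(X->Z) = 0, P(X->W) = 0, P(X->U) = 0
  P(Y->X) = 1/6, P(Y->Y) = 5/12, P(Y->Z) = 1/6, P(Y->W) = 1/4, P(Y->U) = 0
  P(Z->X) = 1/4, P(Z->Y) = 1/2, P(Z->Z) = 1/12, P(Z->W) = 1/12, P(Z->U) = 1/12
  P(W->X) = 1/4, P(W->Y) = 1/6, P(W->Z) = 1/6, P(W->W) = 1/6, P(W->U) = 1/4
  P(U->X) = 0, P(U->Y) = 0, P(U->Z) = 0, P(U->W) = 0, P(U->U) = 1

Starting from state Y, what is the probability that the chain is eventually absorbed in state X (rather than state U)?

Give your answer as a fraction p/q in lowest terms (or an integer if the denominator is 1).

Let a_i = P(absorbed in X | start in state i).
Boundary conditions: a_X = 1, a_U = 0.
For each transient state i, a_i = sum_j P(i->j) * a_j:
  a_Y = 1/6*a_X + 5/12*a_Y + 1/6*a_Z + 1/4*a_W + 0*a_U
  a_Z = 1/4*a_X + 1/2*a_Y + 1/12*a_Z + 1/12*a_W + 1/12*a_U
  a_W = 1/4*a_X + 1/6*a_Y + 1/6*a_Z + 1/6*a_W + 1/4*a_U

Substituting a_X = 1 and a_U = 0, rearrange to (I - Q) a = r where r[i] = P(i -> X):
  [7/12, -1/6, -1/4] . (a_Y, a_Z, a_W) = 1/6
  [-1/2, 11/12, -1/12] . (a_Y, a_Z, a_W) = 1/4
  [-1/6, -1/6, 5/6] . (a_Y, a_Z, a_W) = 1/4

Solving yields:
  a_Y = 399/530
  a_Z = 391/530
  a_W = 317/530

Starting state is Y, so the absorption probability is a_Y = 399/530.

Answer: 399/530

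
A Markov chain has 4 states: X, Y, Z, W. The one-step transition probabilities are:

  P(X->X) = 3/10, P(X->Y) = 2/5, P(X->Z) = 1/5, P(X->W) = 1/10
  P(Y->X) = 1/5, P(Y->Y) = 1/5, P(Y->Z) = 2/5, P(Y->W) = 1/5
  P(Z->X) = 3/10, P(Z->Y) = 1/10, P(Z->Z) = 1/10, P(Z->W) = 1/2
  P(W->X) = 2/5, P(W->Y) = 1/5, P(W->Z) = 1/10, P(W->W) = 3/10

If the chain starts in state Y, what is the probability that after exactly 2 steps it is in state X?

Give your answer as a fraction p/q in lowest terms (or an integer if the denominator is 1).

Answer: 3/10

Derivation:
Computing P^2 by repeated multiplication:
P^1 =
  X: [3/10, 2/5, 1/5, 1/10]
  Y: [1/5, 1/5, 2/5, 1/5]
  Z: [3/10, 1/10, 1/10, 1/2]
  W: [2/5, 1/5, 1/10, 3/10]
P^2 =
  X: [27/100, 6/25, 1/4, 6/25]
  Y: [3/10, 1/5, 9/50, 8/25]
  Z: [17/50, 1/4, 4/25, 1/4]
  W: [31/100, 27/100, 1/5, 11/50]

(P^2)[Y -> X] = 3/10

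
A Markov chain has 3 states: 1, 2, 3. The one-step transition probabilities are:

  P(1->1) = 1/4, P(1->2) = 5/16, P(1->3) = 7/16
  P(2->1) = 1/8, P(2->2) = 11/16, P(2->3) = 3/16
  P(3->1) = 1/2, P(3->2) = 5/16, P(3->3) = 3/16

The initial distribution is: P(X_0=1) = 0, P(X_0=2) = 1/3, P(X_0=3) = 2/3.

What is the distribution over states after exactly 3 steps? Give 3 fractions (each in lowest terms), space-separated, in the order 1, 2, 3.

Answer: 267/1024 503/1024 127/512

Derivation:
Propagating the distribution step by step (d_{t+1} = d_t * P):
d_0 = (1=0, 2=1/3, 3=2/3)
  d_1[1] = 0*1/4 + 1/3*1/8 + 2/3*1/2 = 3/8
  d_1[2] = 0*5/16 + 1/3*11/16 + 2/3*5/16 = 7/16
  d_1[3] = 0*7/16 + 1/3*3/16 + 2/3*3/16 = 3/16
d_1 = (1=3/8, 2=7/16, 3=3/16)
  d_2[1] = 3/8*1/4 + 7/16*1/8 + 3/16*1/2 = 31/128
  d_2[2] = 3/8*5/16 + 7/16*11/16 + 3/16*5/16 = 61/128
  d_2[3] = 3/8*7/16 + 7/16*3/16 + 3/16*3/16 = 9/32
d_2 = (1=31/128, 2=61/128, 3=9/32)
  d_3[1] = 31/128*1/4 + 61/128*1/8 + 9/32*1/2 = 267/1024
  d_3[2] = 31/128*5/16 + 61/128*11/16 + 9/32*5/16 = 503/1024
  d_3[3] = 31/128*7/16 + 61/128*3/16 + 9/32*3/16 = 127/512
d_3 = (1=267/1024, 2=503/1024, 3=127/512)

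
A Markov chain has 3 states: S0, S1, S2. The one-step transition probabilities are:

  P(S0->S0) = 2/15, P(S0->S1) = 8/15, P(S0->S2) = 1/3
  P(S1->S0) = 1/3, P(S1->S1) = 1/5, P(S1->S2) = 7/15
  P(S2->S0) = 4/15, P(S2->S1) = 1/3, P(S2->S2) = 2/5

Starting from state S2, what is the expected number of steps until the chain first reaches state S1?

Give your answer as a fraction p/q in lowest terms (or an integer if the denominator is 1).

Answer: 255/97

Derivation:
Let h_i = expected steps to first reach S1 from state i.
Boundary: h_S1 = 0.
First-step equations for the other states:
  h_S0 = 1 + 2/15*h_S0 + 8/15*h_S1 + 1/3*h_S2
  h_S2 = 1 + 4/15*h_S0 + 1/3*h_S1 + 2/5*h_S2

Substituting h_S1 = 0 and rearranging gives the linear system (I - Q) h = 1:
  [13/15, -1/3] . (h_S0, h_S2) = 1
  [-4/15, 3/5] . (h_S0, h_S2) = 1

Solving yields:
  h_S0 = 210/97
  h_S2 = 255/97

Starting state is S2, so the expected hitting time is h_S2 = 255/97.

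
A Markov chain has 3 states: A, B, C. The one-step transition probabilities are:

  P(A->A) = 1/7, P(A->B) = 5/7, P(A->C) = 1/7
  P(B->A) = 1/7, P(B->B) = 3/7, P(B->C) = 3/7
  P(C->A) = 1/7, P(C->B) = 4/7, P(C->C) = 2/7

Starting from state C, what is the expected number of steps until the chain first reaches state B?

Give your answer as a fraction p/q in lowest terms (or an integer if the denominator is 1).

Answer: 49/29

Derivation:
Let h_i = expected steps to first reach B from state i.
Boundary: h_B = 0.
First-step equations for the other states:
  h_A = 1 + 1/7*h_A + 5/7*h_B + 1/7*h_C
  h_C = 1 + 1/7*h_A + 4/7*h_B + 2/7*h_C

Substituting h_B = 0 and rearranging gives the linear system (I - Q) h = 1:
  [6/7, -1/7] . (h_A, h_C) = 1
  [-1/7, 5/7] . (h_A, h_C) = 1

Solving yields:
  h_A = 42/29
  h_C = 49/29

Starting state is C, so the expected hitting time is h_C = 49/29.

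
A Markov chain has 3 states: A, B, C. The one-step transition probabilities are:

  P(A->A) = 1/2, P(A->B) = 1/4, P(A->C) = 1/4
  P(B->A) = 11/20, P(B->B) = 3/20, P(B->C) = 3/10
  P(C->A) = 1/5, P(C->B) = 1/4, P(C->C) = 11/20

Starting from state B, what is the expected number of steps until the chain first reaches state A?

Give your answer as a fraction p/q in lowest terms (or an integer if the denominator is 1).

Let h_i = expected steps to first reach A from state i.
Boundary: h_A = 0.
First-step equations for the other states:
  h_B = 1 + 11/20*h_A + 3/20*h_B + 3/10*h_C
  h_C = 1 + 1/5*h_A + 1/4*h_B + 11/20*h_C

Substituting h_A = 0 and rearranging gives the linear system (I - Q) h = 1:
  [17/20, -3/10] . (h_B, h_C) = 1
  [-1/4, 9/20] . (h_B, h_C) = 1

Solving yields:
  h_B = 100/41
  h_C = 440/123

Starting state is B, so the expected hitting time is h_B = 100/41.

Answer: 100/41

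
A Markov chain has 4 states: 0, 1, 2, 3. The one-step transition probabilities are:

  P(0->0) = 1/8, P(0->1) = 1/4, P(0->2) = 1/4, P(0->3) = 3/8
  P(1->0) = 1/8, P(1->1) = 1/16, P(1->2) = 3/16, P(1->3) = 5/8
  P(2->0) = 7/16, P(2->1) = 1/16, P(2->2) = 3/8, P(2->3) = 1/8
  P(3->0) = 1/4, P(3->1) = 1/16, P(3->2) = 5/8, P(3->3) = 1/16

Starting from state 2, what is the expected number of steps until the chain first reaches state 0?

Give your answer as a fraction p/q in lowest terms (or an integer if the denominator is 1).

Answer: 4352/1699

Derivation:
Let h_i = expected steps to first reach 0 from state i.
Boundary: h_0 = 0.
First-step equations for the other states:
  h_1 = 1 + 1/8*h_0 + 1/16*h_1 + 3/16*h_2 + 5/8*h_3
  h_2 = 1 + 7/16*h_0 + 1/16*h_1 + 3/8*h_2 + 1/8*h_3
  h_3 = 1 + 1/4*h_0 + 1/16*h_1 + 5/8*h_2 + 1/16*h_3

Substituting h_0 = 0 and rearranging gives the linear system (I - Q) h = 1:
  [15/16, -3/16, -5/8] . (h_1, h_2, h_3) = 1
  [-1/16, 5/8, -1/8] . (h_1, h_2, h_3) = 1
  [-1/16, -5/8, 15/16] . (h_1, h_2, h_3) = 1

Solving yields:
  h_1 = 6096/1699
  h_2 = 4352/1699
  h_3 = 5120/1699

Starting state is 2, so the expected hitting time is h_2 = 4352/1699.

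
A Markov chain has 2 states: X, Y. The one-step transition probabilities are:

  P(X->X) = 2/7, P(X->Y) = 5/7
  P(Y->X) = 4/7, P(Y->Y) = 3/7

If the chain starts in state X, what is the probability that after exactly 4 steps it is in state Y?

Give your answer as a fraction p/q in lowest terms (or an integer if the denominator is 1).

Answer: 1325/2401

Derivation:
Computing P^4 by repeated multiplication:
P^1 =
  X: [2/7, 5/7]
  Y: [4/7, 3/7]
P^2 =
  X: [24/49, 25/49]
  Y: [20/49, 29/49]
P^3 =
  X: [148/343, 195/343]
  Y: [156/343, 187/343]
P^4 =
  X: [1076/2401, 1325/2401]
  Y: [1060/2401, 1341/2401]

(P^4)[X -> Y] = 1325/2401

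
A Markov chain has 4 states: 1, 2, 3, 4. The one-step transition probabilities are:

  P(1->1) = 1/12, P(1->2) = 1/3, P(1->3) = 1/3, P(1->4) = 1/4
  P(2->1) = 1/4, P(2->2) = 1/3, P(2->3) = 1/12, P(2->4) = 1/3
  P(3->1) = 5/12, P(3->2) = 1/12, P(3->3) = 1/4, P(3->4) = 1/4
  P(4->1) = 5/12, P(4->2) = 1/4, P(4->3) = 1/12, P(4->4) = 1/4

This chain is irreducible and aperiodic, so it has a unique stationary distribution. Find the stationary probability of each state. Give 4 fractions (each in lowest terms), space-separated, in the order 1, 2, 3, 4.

The stationary distribution satisfies pi = pi * P, i.e.:
  pi_1 = 1/12*pi_1 + 1/4*pi_2 + 5/12*pi_3 + 5/12*pi_4
  pi_2 = 1/3*pi_1 + 1/3*pi_2 + 1/12*pi_3 + 1/4*pi_4
  pi_3 = 1/3*pi_1 + 1/12*pi_2 + 1/4*pi_3 + 1/12*pi_4
  pi_4 = 1/4*pi_1 + 1/3*pi_2 + 1/4*pi_3 + 1/4*pi_4
with normalization: pi_1 + pi_2 + pi_3 + pi_4 = 1.

Using the first 3 balance equations plus normalization, the linear system A*pi = b is:
  [-11/12, 1/4, 5/12, 5/12] . pi = 0
  [1/3, -2/3, 1/12, 1/4] . pi = 0
  [1/3, 1/12, -3/4, 1/12] . pi = 0
  [1, 1, 1, 1] . pi = 1

Solving yields:
  pi_1 = 19/68
  pi_2 = 9/34
  pi_3 = 25/136
  pi_4 = 37/136

Verification (pi * P):
  19/68*1/12 + 9/34*1/4 + 25/136*5/12 + 37/136*5/12 = 19/68 = pi_1  (ok)
  19/68*1/3 + 9/34*1/3 + 25/136*1/12 + 37/136*1/4 = 9/34 = pi_2  (ok)
  19/68*1/3 + 9/34*1/12 + 25/136*1/4 + 37/136*1/12 = 25/136 = pi_3  (ok)
  19/68*1/4 + 9/34*1/3 + 25/136*1/4 + 37/136*1/4 = 37/136 = pi_4  (ok)

Answer: 19/68 9/34 25/136 37/136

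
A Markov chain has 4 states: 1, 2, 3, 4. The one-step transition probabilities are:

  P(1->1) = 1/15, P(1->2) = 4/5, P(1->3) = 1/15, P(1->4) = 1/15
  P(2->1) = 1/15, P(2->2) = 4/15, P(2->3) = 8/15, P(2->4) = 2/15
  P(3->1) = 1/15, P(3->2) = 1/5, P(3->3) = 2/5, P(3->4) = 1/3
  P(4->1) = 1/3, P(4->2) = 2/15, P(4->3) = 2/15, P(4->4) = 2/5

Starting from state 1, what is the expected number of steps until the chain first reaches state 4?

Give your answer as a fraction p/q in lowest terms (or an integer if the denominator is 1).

Let h_i = expected steps to first reach 4 from state i.
Boundary: h_4 = 0.
First-step equations for the other states:
  h_1 = 1 + 1/15*h_1 + 4/5*h_2 + 1/15*h_3 + 1/15*h_4
  h_2 = 1 + 1/15*h_1 + 4/15*h_2 + 8/15*h_3 + 2/15*h_4
  h_3 = 1 + 1/15*h_1 + 1/5*h_2 + 2/5*h_3 + 1/3*h_4

Substituting h_4 = 0 and rearranging gives the linear system (I - Q) h = 1:
  [14/15, -4/5, -1/15] . (h_1, h_2, h_3) = 1
  [-1/15, 11/15, -8/15] . (h_1, h_2, h_3) = 1
  [-1/15, -1/5, 3/5] . (h_1, h_2, h_3) = 1

Solving yields:
  h_1 = 4395/832
  h_2 = 3825/832
  h_3 = 1575/416

Starting state is 1, so the expected hitting time is h_1 = 4395/832.

Answer: 4395/832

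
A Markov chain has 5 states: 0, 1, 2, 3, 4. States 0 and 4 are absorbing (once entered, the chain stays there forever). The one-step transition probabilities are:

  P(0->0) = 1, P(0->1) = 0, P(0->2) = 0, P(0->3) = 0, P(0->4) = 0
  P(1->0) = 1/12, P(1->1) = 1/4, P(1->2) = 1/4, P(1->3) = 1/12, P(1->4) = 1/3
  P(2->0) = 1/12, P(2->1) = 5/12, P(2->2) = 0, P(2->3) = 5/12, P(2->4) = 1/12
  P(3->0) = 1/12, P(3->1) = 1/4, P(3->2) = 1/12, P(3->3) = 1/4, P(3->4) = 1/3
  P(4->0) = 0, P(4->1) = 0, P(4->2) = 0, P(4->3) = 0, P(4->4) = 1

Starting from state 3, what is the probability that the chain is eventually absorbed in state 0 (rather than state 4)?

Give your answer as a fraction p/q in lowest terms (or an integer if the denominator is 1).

Let a_i = P(absorbed in 0 | start in state i).
Boundary conditions: a_0 = 1, a_4 = 0.
For each transient state i, a_i = sum_j P(i->j) * a_j:
  a_1 = 1/12*a_0 + 1/4*a_1 + 1/4*a_2 + 1/12*a_3 + 1/3*a_4
  a_2 = 1/12*a_0 + 5/12*a_1 + 0*a_2 + 5/12*a_3 + 1/12*a_4
  a_3 = 1/12*a_0 + 1/4*a_1 + 1/12*a_2 + 1/4*a_3 + 1/3*a_4

Substituting a_0 = 1 and a_4 = 0, rearrange to (I - Q) a = r where r[i] = P(i -> 0):
  [3/4, -1/4, -1/12] . (a_1, a_2, a_3) = 1/12
  [-5/12, 1, -5/12] . (a_1, a_2, a_3) = 1/12
  [-1/4, -1/12, 3/4] . (a_1, a_2, a_3) = 1/12

Solving yields:
  a_1 = 79/353
  a_2 = 94/353
  a_3 = 76/353

Starting state is 3, so the absorption probability is a_3 = 76/353.

Answer: 76/353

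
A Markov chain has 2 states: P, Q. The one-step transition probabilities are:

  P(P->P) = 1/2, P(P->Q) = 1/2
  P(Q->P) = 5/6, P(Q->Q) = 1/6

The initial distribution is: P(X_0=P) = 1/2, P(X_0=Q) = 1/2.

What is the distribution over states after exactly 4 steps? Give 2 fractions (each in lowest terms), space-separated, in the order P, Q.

Answer: 101/162 61/162

Derivation:
Propagating the distribution step by step (d_{t+1} = d_t * P):
d_0 = (P=1/2, Q=1/2)
  d_1[P] = 1/2*1/2 + 1/2*5/6 = 2/3
  d_1[Q] = 1/2*1/2 + 1/2*1/6 = 1/3
d_1 = (P=2/3, Q=1/3)
  d_2[P] = 2/3*1/2 + 1/3*5/6 = 11/18
  d_2[Q] = 2/3*1/2 + 1/3*1/6 = 7/18
d_2 = (P=11/18, Q=7/18)
  d_3[P] = 11/18*1/2 + 7/18*5/6 = 17/27
  d_3[Q] = 11/18*1/2 + 7/18*1/6 = 10/27
d_3 = (P=17/27, Q=10/27)
  d_4[P] = 17/27*1/2 + 10/27*5/6 = 101/162
  d_4[Q] = 17/27*1/2 + 10/27*1/6 = 61/162
d_4 = (P=101/162, Q=61/162)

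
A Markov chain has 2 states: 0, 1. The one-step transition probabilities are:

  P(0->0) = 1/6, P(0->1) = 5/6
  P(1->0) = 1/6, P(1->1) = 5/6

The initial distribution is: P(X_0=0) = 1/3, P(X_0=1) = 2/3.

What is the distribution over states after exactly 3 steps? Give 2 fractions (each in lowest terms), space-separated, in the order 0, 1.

Propagating the distribution step by step (d_{t+1} = d_t * P):
d_0 = (0=1/3, 1=2/3)
  d_1[0] = 1/3*1/6 + 2/3*1/6 = 1/6
  d_1[1] = 1/3*5/6 + 2/3*5/6 = 5/6
d_1 = (0=1/6, 1=5/6)
  d_2[0] = 1/6*1/6 + 5/6*1/6 = 1/6
  d_2[1] = 1/6*5/6 + 5/6*5/6 = 5/6
d_2 = (0=1/6, 1=5/6)
  d_3[0] = 1/6*1/6 + 5/6*1/6 = 1/6
  d_3[1] = 1/6*5/6 + 5/6*5/6 = 5/6
d_3 = (0=1/6, 1=5/6)

Answer: 1/6 5/6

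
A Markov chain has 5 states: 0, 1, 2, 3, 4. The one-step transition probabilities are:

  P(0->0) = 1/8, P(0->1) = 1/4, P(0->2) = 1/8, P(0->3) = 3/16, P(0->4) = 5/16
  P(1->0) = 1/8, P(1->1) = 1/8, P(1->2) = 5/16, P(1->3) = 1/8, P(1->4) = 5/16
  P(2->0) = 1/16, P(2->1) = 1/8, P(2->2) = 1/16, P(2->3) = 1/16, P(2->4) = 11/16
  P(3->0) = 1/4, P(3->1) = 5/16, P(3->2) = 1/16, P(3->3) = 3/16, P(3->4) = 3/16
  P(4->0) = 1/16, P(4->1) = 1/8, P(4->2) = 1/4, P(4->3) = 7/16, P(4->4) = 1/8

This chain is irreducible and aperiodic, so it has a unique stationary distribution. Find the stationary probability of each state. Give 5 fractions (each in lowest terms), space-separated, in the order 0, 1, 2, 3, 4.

Answer: 11772/94571 17335/94571 16179/94571 21558/94571 1631/5563

Derivation:
The stationary distribution satisfies pi = pi * P, i.e.:
  pi_0 = 1/8*pi_0 + 1/8*pi_1 + 1/16*pi_2 + 1/4*pi_3 + 1/16*pi_4
  pi_1 = 1/4*pi_0 + 1/8*pi_1 + 1/8*pi_2 + 5/16*pi_3 + 1/8*pi_4
  pi_2 = 1/8*pi_0 + 5/16*pi_1 + 1/16*pi_2 + 1/16*pi_3 + 1/4*pi_4
  pi_3 = 3/16*pi_0 + 1/8*pi_1 + 1/16*pi_2 + 3/16*pi_3 + 7/16*pi_4
  pi_4 = 5/16*pi_0 + 5/16*pi_1 + 11/16*pi_2 + 3/16*pi_3 + 1/8*pi_4
with normalization: pi_0 + pi_1 + pi_2 + pi_3 + pi_4 = 1.

Using the first 4 balance equations plus normalization, the linear system A*pi = b is:
  [-7/8, 1/8, 1/16, 1/4, 1/16] . pi = 0
  [1/4, -7/8, 1/8, 5/16, 1/8] . pi = 0
  [1/8, 5/16, -15/16, 1/16, 1/4] . pi = 0
  [3/16, 1/8, 1/16, -13/16, 7/16] . pi = 0
  [1, 1, 1, 1, 1] . pi = 1

Solving yields:
  pi_0 = 11772/94571
  pi_1 = 17335/94571
  pi_2 = 16179/94571
  pi_3 = 21558/94571
  pi_4 = 1631/5563

Verification (pi * P):
  11772/94571*1/8 + 17335/94571*1/8 + 16179/94571*1/16 + 21558/94571*1/4 + 1631/5563*1/16 = 11772/94571 = pi_0  (ok)
  11772/94571*1/4 + 17335/94571*1/8 + 16179/94571*1/8 + 21558/94571*5/16 + 1631/5563*1/8 = 17335/94571 = pi_1  (ok)
  11772/94571*1/8 + 17335/94571*5/16 + 16179/94571*1/16 + 21558/94571*1/16 + 1631/5563*1/4 = 16179/94571 = pi_2  (ok)
  11772/94571*3/16 + 17335/94571*1/8 + 16179/94571*1/16 + 21558/94571*3/16 + 1631/5563*7/16 = 21558/94571 = pi_3  (ok)
  11772/94571*5/16 + 17335/94571*5/16 + 16179/94571*11/16 + 21558/94571*3/16 + 1631/5563*1/8 = 1631/5563 = pi_4  (ok)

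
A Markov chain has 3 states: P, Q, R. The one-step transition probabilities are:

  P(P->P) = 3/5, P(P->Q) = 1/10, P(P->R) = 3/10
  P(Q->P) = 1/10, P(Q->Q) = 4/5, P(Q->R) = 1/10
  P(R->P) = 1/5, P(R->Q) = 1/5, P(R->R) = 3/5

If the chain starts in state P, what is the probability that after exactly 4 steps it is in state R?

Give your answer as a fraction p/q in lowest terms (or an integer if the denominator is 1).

Answer: 3559/10000

Derivation:
Computing P^4 by repeated multiplication:
P^1 =
  P: [3/5, 1/10, 3/10]
  Q: [1/10, 4/5, 1/10]
  R: [1/5, 1/5, 3/5]
P^2 =
  P: [43/100, 1/5, 37/100]
  Q: [4/25, 67/100, 17/100]
  R: [13/50, 3/10, 11/25]
P^3 =
  P: [44/125, 277/1000, 371/1000]
  Q: [197/1000, 293/500, 217/1000]
  R: [137/500, 177/500, 93/250]
P^4 =
  P: [3131/10000, 331/1000, 3559/10000]
  Q: [1101/5000, 5319/10000, 2479/10000]
  R: [1371/5000, 77/200, 213/625]

(P^4)[P -> R] = 3559/10000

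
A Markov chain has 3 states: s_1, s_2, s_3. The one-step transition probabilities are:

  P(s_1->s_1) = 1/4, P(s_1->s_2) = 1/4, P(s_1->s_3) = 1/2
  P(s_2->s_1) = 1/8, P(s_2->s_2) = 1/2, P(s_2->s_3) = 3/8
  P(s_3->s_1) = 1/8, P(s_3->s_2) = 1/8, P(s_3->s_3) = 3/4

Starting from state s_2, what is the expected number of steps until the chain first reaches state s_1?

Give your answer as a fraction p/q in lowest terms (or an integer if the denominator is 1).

Answer: 8

Derivation:
Let h_i = expected steps to first reach s_1 from state i.
Boundary: h_s_1 = 0.
First-step equations for the other states:
  h_s_2 = 1 + 1/8*h_s_1 + 1/2*h_s_2 + 3/8*h_s_3
  h_s_3 = 1 + 1/8*h_s_1 + 1/8*h_s_2 + 3/4*h_s_3

Substituting h_s_1 = 0 and rearranging gives the linear system (I - Q) h = 1:
  [1/2, -3/8] . (h_s_2, h_s_3) = 1
  [-1/8, 1/4] . (h_s_2, h_s_3) = 1

Solving yields:
  h_s_2 = 8
  h_s_3 = 8

Starting state is s_2, so the expected hitting time is h_s_2 = 8.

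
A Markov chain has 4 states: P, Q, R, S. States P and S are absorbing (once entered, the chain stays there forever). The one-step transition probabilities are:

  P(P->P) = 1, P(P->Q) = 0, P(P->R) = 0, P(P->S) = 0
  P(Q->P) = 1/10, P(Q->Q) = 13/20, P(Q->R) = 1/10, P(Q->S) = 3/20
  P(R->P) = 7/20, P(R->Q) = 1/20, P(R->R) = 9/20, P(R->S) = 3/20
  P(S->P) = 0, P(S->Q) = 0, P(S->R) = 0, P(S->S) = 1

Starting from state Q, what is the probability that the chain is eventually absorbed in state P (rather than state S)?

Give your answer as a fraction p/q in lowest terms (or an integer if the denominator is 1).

Let a_i = P(absorbed in P | start in state i).
Boundary conditions: a_P = 1, a_S = 0.
For each transient state i, a_i = sum_j P(i->j) * a_j:
  a_Q = 1/10*a_P + 13/20*a_Q + 1/10*a_R + 3/20*a_S
  a_R = 7/20*a_P + 1/20*a_Q + 9/20*a_R + 3/20*a_S

Substituting a_P = 1 and a_S = 0, rearrange to (I - Q) a = r where r[i] = P(i -> P):
  [7/20, -1/10] . (a_Q, a_R) = 1/10
  [-1/20, 11/20] . (a_Q, a_R) = 7/20

Solving yields:
  a_Q = 12/25
  a_R = 17/25

Starting state is Q, so the absorption probability is a_Q = 12/25.

Answer: 12/25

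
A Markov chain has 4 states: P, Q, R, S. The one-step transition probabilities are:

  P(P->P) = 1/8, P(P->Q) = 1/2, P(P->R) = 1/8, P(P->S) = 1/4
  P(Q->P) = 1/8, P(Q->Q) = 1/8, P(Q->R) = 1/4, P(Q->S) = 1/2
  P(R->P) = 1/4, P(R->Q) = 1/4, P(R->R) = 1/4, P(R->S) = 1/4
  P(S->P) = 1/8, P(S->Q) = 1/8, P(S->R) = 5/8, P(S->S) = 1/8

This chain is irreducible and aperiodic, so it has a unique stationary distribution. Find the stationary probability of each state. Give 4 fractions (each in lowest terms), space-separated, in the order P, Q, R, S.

Answer: 128/769 176/769 255/769 210/769

Derivation:
The stationary distribution satisfies pi = pi * P, i.e.:
  pi_P = 1/8*pi_P + 1/8*pi_Q + 1/4*pi_R + 1/8*pi_S
  pi_Q = 1/2*pi_P + 1/8*pi_Q + 1/4*pi_R + 1/8*pi_S
  pi_R = 1/8*pi_P + 1/4*pi_Q + 1/4*pi_R + 5/8*pi_S
  pi_S = 1/4*pi_P + 1/2*pi_Q + 1/4*pi_R + 1/8*pi_S
with normalization: pi_P + pi_Q + pi_R + pi_S = 1.

Using the first 3 balance equations plus normalization, the linear system A*pi = b is:
  [-7/8, 1/8, 1/4, 1/8] . pi = 0
  [1/2, -7/8, 1/4, 1/8] . pi = 0
  [1/8, 1/4, -3/4, 5/8] . pi = 0
  [1, 1, 1, 1] . pi = 1

Solving yields:
  pi_P = 128/769
  pi_Q = 176/769
  pi_R = 255/769
  pi_S = 210/769

Verification (pi * P):
  128/769*1/8 + 176/769*1/8 + 255/769*1/4 + 210/769*1/8 = 128/769 = pi_P  (ok)
  128/769*1/2 + 176/769*1/8 + 255/769*1/4 + 210/769*1/8 = 176/769 = pi_Q  (ok)
  128/769*1/8 + 176/769*1/4 + 255/769*1/4 + 210/769*5/8 = 255/769 = pi_R  (ok)
  128/769*1/4 + 176/769*1/2 + 255/769*1/4 + 210/769*1/8 = 210/769 = pi_S  (ok)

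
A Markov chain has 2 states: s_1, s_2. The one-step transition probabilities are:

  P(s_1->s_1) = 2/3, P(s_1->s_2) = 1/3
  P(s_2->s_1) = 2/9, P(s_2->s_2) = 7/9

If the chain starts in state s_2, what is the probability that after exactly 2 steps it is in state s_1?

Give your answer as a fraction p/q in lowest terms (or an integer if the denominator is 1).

Answer: 26/81

Derivation:
Computing P^2 by repeated multiplication:
P^1 =
  s_1: [2/3, 1/3]
  s_2: [2/9, 7/9]
P^2 =
  s_1: [14/27, 13/27]
  s_2: [26/81, 55/81]

(P^2)[s_2 -> s_1] = 26/81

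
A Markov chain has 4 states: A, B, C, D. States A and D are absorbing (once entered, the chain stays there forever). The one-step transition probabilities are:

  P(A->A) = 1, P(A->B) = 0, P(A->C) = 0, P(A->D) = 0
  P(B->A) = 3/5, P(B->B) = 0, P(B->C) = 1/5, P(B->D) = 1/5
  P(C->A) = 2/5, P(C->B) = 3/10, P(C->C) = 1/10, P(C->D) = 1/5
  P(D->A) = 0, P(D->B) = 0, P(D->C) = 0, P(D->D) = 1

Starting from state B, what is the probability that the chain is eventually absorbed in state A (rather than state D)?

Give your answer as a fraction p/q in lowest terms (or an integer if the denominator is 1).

Answer: 31/42

Derivation:
Let a_i = P(absorbed in A | start in state i).
Boundary conditions: a_A = 1, a_D = 0.
For each transient state i, a_i = sum_j P(i->j) * a_j:
  a_B = 3/5*a_A + 0*a_B + 1/5*a_C + 1/5*a_D
  a_C = 2/5*a_A + 3/10*a_B + 1/10*a_C + 1/5*a_D

Substituting a_A = 1 and a_D = 0, rearrange to (I - Q) a = r where r[i] = P(i -> A):
  [1, -1/5] . (a_B, a_C) = 3/5
  [-3/10, 9/10] . (a_B, a_C) = 2/5

Solving yields:
  a_B = 31/42
  a_C = 29/42

Starting state is B, so the absorption probability is a_B = 31/42.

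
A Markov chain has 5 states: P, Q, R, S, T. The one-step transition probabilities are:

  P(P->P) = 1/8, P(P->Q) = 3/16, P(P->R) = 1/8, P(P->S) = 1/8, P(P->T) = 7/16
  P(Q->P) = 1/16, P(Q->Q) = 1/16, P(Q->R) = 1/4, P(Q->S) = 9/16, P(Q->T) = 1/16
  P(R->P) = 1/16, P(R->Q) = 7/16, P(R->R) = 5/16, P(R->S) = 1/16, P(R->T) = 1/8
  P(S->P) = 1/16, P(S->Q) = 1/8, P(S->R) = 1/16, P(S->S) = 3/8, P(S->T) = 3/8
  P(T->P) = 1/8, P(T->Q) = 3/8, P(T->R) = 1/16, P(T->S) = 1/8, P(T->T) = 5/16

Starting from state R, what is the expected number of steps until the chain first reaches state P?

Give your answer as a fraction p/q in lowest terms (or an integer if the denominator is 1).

Answer: 9584/733

Derivation:
Let h_i = expected steps to first reach P from state i.
Boundary: h_P = 0.
First-step equations for the other states:
  h_Q = 1 + 1/16*h_P + 1/16*h_Q + 1/4*h_R + 9/16*h_S + 1/16*h_T
  h_R = 1 + 1/16*h_P + 7/16*h_Q + 5/16*h_R + 1/16*h_S + 1/8*h_T
  h_S = 1 + 1/16*h_P + 1/8*h_Q + 1/16*h_R + 3/8*h_S + 3/8*h_T
  h_T = 1 + 1/8*h_P + 3/8*h_Q + 1/16*h_R + 1/8*h_S + 5/16*h_T

Substituting h_P = 0 and rearranging gives the linear system (I - Q) h = 1:
  [15/16, -1/4, -9/16, -1/16] . (h_Q, h_R, h_S, h_T) = 1
  [-7/16, 11/16, -1/16, -1/8] . (h_Q, h_R, h_S, h_T) = 1
  [-1/8, -1/16, 5/8, -3/8] . (h_Q, h_R, h_S, h_T) = 1
  [-3/8, -1/16, -1/8, 11/16] . (h_Q, h_R, h_S, h_T) = 1

Solving yields:
  h_Q = 9528/733
  h_R = 9584/733
  h_S = 9336/733
  h_T = 8832/733

Starting state is R, so the expected hitting time is h_R = 9584/733.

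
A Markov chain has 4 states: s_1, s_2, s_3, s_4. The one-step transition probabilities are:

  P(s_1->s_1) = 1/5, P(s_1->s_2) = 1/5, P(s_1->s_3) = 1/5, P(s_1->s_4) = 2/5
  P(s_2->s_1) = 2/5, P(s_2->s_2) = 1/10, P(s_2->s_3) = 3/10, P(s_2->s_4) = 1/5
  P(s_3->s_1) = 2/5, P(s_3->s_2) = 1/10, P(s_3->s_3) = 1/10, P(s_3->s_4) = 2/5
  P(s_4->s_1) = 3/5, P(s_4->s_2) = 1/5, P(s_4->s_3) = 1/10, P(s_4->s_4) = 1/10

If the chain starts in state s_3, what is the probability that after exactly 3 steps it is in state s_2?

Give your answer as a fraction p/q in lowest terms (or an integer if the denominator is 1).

Answer: 83/500

Derivation:
Computing P^3 by repeated multiplication:
P^1 =
  s_1: [1/5, 1/5, 1/5, 2/5]
  s_2: [2/5, 1/10, 3/10, 1/5]
  s_3: [2/5, 1/10, 1/10, 2/5]
  s_4: [3/5, 1/5, 1/10, 1/10]
P^2 =
  s_1: [11/25, 4/25, 4/25, 6/25]
  s_2: [9/25, 4/25, 4/25, 8/25]
  s_3: [2/5, 9/50, 4/25, 13/50]
  s_4: [3/10, 17/100, 1/5, 33/100]
P^3 =
  s_1: [9/25, 21/125, 22/125, 37/125]
  s_2: [49/125, 21/125, 21/125, 34/125]
  s_3: [93/250, 83/500, 22/125, 143/500]
  s_4: [203/500, 163/1000, 41/250, 267/1000]

(P^3)[s_3 -> s_2] = 83/500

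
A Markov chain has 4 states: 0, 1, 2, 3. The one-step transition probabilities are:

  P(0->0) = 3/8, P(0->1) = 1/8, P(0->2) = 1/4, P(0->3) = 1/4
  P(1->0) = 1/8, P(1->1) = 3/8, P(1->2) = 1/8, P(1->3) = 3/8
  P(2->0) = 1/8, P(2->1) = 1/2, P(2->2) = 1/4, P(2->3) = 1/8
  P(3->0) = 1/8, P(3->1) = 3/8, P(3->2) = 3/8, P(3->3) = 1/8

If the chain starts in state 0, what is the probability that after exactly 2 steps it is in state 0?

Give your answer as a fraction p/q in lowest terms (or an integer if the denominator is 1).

Answer: 7/32

Derivation:
Computing P^2 by repeated multiplication:
P^1 =
  0: [3/8, 1/8, 1/4, 1/4]
  1: [1/8, 3/8, 1/8, 3/8]
  2: [1/8, 1/2, 1/4, 1/8]
  3: [1/8, 3/8, 3/8, 1/8]
P^2 =
  0: [7/32, 5/16, 17/64, 13/64]
  1: [5/32, 23/64, 1/4, 15/64]
  2: [5/32, 3/8, 13/64, 17/64]
  3: [5/32, 25/64, 7/32, 15/64]

(P^2)[0 -> 0] = 7/32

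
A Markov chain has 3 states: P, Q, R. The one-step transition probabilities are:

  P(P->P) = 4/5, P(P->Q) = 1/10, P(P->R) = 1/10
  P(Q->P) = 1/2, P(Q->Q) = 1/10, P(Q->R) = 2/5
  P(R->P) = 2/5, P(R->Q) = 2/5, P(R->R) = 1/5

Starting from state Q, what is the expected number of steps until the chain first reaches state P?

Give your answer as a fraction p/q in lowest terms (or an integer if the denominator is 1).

Answer: 15/7

Derivation:
Let h_i = expected steps to first reach P from state i.
Boundary: h_P = 0.
First-step equations for the other states:
  h_Q = 1 + 1/2*h_P + 1/10*h_Q + 2/5*h_R
  h_R = 1 + 2/5*h_P + 2/5*h_Q + 1/5*h_R

Substituting h_P = 0 and rearranging gives the linear system (I - Q) h = 1:
  [9/10, -2/5] . (h_Q, h_R) = 1
  [-2/5, 4/5] . (h_Q, h_R) = 1

Solving yields:
  h_Q = 15/7
  h_R = 65/28

Starting state is Q, so the expected hitting time is h_Q = 15/7.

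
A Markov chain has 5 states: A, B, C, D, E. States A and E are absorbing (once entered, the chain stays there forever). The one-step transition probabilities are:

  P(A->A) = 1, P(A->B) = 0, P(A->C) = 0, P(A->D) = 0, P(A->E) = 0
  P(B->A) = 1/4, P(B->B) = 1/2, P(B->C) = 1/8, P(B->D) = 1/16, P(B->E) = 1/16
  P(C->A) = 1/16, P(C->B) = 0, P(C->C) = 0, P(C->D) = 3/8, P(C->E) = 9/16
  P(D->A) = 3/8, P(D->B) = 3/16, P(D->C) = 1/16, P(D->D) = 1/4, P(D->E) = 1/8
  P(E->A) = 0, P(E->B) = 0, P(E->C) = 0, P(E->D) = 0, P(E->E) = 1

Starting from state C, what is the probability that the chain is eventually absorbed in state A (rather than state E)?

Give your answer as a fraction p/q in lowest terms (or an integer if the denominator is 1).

Answer: 151/468

Derivation:
Let a_i = P(absorbed in A | start in state i).
Boundary conditions: a_A = 1, a_E = 0.
For each transient state i, a_i = sum_j P(i->j) * a_j:
  a_B = 1/4*a_A + 1/2*a_B + 1/8*a_C + 1/16*a_D + 1/16*a_E
  a_C = 1/16*a_A + 0*a_B + 0*a_C + 3/8*a_D + 9/16*a_E
  a_D = 3/8*a_A + 3/16*a_B + 1/16*a_C + 1/4*a_D + 1/8*a_E

Substituting a_A = 1 and a_E = 0, rearrange to (I - Q) a = r where r[i] = P(i -> A):
  [1/2, -1/8, -1/16] . (a_B, a_C, a_D) = 1/4
  [0, 1, -3/8] . (a_B, a_C, a_D) = 1/16
  [-3/16, -1/16, 3/4] . (a_B, a_C, a_D) = 3/8

Solving yields:
  a_B = 937/1404
  a_C = 151/468
  a_D = 487/702

Starting state is C, so the absorption probability is a_C = 151/468.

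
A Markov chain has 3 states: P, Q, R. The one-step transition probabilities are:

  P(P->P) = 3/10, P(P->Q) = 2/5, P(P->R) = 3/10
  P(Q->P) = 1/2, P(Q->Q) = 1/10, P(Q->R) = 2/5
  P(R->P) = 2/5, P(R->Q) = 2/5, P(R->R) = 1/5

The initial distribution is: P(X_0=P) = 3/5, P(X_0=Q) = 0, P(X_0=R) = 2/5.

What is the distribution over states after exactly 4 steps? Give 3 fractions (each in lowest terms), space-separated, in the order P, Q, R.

Answer: 19643/50000 763/2500 15097/50000

Derivation:
Propagating the distribution step by step (d_{t+1} = d_t * P):
d_0 = (P=3/5, Q=0, R=2/5)
  d_1[P] = 3/5*3/10 + 0*1/2 + 2/5*2/5 = 17/50
  d_1[Q] = 3/5*2/5 + 0*1/10 + 2/5*2/5 = 2/5
  d_1[R] = 3/5*3/10 + 0*2/5 + 2/5*1/5 = 13/50
d_1 = (P=17/50, Q=2/5, R=13/50)
  d_2[P] = 17/50*3/10 + 2/5*1/2 + 13/50*2/5 = 203/500
  d_2[Q] = 17/50*2/5 + 2/5*1/10 + 13/50*2/5 = 7/25
  d_2[R] = 17/50*3/10 + 2/5*2/5 + 13/50*1/5 = 157/500
d_2 = (P=203/500, Q=7/25, R=157/500)
  d_3[P] = 203/500*3/10 + 7/25*1/2 + 157/500*2/5 = 1937/5000
  d_3[Q] = 203/500*2/5 + 7/25*1/10 + 157/500*2/5 = 79/250
  d_3[R] = 203/500*3/10 + 7/25*2/5 + 157/500*1/5 = 1483/5000
d_3 = (P=1937/5000, Q=79/250, R=1483/5000)
  d_4[P] = 1937/5000*3/10 + 79/250*1/2 + 1483/5000*2/5 = 19643/50000
  d_4[Q] = 1937/5000*2/5 + 79/250*1/10 + 1483/5000*2/5 = 763/2500
  d_4[R] = 1937/5000*3/10 + 79/250*2/5 + 1483/5000*1/5 = 15097/50000
d_4 = (P=19643/50000, Q=763/2500, R=15097/50000)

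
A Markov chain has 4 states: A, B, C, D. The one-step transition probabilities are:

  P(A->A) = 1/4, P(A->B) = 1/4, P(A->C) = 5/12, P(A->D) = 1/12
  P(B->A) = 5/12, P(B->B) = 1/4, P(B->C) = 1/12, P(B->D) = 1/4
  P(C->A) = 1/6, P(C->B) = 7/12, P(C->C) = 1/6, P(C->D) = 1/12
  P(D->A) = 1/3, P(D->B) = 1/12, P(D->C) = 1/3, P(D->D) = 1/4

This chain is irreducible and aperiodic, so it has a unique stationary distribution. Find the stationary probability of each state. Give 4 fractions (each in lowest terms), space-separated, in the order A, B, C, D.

The stationary distribution satisfies pi = pi * P, i.e.:
  pi_A = 1/4*pi_A + 5/12*pi_B + 1/6*pi_C + 1/3*pi_D
  pi_B = 1/4*pi_A + 1/4*pi_B + 7/12*pi_C + 1/12*pi_D
  pi_C = 5/12*pi_A + 1/12*pi_B + 1/6*pi_C + 1/3*pi_D
  pi_D = 1/12*pi_A + 1/4*pi_B + 1/12*pi_C + 1/4*pi_D
with normalization: pi_A + pi_B + pi_C + pi_D = 1.

Using the first 3 balance equations plus normalization, the linear system A*pi = b is:
  [-3/4, 5/12, 1/6, 1/3] . pi = 0
  [1/4, -3/4, 7/12, 1/12] . pi = 0
  [5/12, 1/12, -5/6, 1/3] . pi = 0
  [1, 1, 1, 1] . pi = 1

Solving yields:
  pi_A = 149/507
  pi_B = 154/507
  pi_C = 245/1014
  pi_D = 163/1014

Verification (pi * P):
  149/507*1/4 + 154/507*5/12 + 245/1014*1/6 + 163/1014*1/3 = 149/507 = pi_A  (ok)
  149/507*1/4 + 154/507*1/4 + 245/1014*7/12 + 163/1014*1/12 = 154/507 = pi_B  (ok)
  149/507*5/12 + 154/507*1/12 + 245/1014*1/6 + 163/1014*1/3 = 245/1014 = pi_C  (ok)
  149/507*1/12 + 154/507*1/4 + 245/1014*1/12 + 163/1014*1/4 = 163/1014 = pi_D  (ok)

Answer: 149/507 154/507 245/1014 163/1014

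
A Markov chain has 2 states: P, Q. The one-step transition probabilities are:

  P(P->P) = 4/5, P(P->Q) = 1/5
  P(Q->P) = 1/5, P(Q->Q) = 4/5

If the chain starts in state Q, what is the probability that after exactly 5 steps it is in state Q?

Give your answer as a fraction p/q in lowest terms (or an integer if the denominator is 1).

Answer: 1684/3125

Derivation:
Computing P^5 by repeated multiplication:
P^1 =
  P: [4/5, 1/5]
  Q: [1/5, 4/5]
P^2 =
  P: [17/25, 8/25]
  Q: [8/25, 17/25]
P^3 =
  P: [76/125, 49/125]
  Q: [49/125, 76/125]
P^4 =
  P: [353/625, 272/625]
  Q: [272/625, 353/625]
P^5 =
  P: [1684/3125, 1441/3125]
  Q: [1441/3125, 1684/3125]

(P^5)[Q -> Q] = 1684/3125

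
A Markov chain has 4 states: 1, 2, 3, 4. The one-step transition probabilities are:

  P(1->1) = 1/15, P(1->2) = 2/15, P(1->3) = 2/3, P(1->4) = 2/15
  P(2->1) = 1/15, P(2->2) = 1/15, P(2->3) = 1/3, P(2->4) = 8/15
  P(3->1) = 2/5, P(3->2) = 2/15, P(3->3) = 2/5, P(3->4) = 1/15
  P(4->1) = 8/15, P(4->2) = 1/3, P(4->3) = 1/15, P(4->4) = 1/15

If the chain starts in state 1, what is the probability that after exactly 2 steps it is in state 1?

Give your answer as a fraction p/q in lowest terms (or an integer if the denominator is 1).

Answer: 79/225

Derivation:
Computing P^2 by repeated multiplication:
P^1 =
  1: [1/15, 2/15, 2/3, 2/15]
  2: [1/15, 1/15, 1/3, 8/15]
  3: [2/5, 2/15, 2/5, 1/15]
  4: [8/15, 1/3, 1/15, 1/15]
P^2 =
  1: [79/225, 34/225, 82/225, 2/15]
  2: [32/75, 53/225, 53/225, 23/225]
  3: [52/225, 31/225, 107/225, 7/45]
  4: [3/25, 28/225, 112/225, 58/225]

(P^2)[1 -> 1] = 79/225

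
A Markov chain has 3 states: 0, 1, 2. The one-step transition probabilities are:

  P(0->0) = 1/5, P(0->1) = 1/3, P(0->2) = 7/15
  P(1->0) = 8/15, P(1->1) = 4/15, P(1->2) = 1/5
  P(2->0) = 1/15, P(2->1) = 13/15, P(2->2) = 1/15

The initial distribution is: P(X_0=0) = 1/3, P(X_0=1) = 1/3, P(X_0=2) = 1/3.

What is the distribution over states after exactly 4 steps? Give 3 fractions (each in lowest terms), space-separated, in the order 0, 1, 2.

Answer: 9409/30375 67013/151875 37817/151875

Derivation:
Propagating the distribution step by step (d_{t+1} = d_t * P):
d_0 = (0=1/3, 1=1/3, 2=1/3)
  d_1[0] = 1/3*1/5 + 1/3*8/15 + 1/3*1/15 = 4/15
  d_1[1] = 1/3*1/3 + 1/3*4/15 + 1/3*13/15 = 22/45
  d_1[2] = 1/3*7/15 + 1/3*1/5 + 1/3*1/15 = 11/45
d_1 = (0=4/15, 1=22/45, 2=11/45)
  d_2[0] = 4/15*1/5 + 22/45*8/15 + 11/45*1/15 = 223/675
  d_2[1] = 4/15*1/3 + 22/45*4/15 + 11/45*13/15 = 97/225
  d_2[2] = 4/15*7/15 + 22/45*1/5 + 11/45*1/15 = 161/675
d_2 = (0=223/675, 1=97/225, 2=161/675)
  d_3[0] = 223/675*1/5 + 97/225*8/15 + 161/675*1/15 = 3158/10125
  d_3[1] = 223/675*1/3 + 97/225*4/15 + 161/675*13/15 = 4372/10125
  d_3[2] = 223/675*7/15 + 97/225*1/5 + 161/675*1/15 = 173/675
d_3 = (0=3158/10125, 1=4372/10125, 2=173/675)
  d_4[0] = 3158/10125*1/5 + 4372/10125*8/15 + 173/675*1/15 = 9409/30375
  d_4[1] = 3158/10125*1/3 + 4372/10125*4/15 + 173/675*13/15 = 67013/151875
  d_4[2] = 3158/10125*7/15 + 4372/10125*1/5 + 173/675*1/15 = 37817/151875
d_4 = (0=9409/30375, 1=67013/151875, 2=37817/151875)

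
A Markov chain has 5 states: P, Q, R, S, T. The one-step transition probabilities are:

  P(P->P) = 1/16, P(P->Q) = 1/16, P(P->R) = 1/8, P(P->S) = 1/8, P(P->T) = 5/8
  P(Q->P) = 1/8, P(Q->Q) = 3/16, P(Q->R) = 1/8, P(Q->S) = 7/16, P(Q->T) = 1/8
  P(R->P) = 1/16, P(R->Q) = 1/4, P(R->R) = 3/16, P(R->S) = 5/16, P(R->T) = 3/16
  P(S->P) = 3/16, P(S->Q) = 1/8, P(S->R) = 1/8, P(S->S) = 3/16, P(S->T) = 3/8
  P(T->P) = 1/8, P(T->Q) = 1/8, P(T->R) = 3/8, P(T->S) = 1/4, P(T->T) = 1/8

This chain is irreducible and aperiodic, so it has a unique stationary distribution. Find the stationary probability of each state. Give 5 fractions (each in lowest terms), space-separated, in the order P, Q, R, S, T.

Answer: 2601/21502 3277/21502 2188/10751 5589/21502 5659/21502

Derivation:
The stationary distribution satisfies pi = pi * P, i.e.:
  pi_P = 1/16*pi_P + 1/8*pi_Q + 1/16*pi_R + 3/16*pi_S + 1/8*pi_T
  pi_Q = 1/16*pi_P + 3/16*pi_Q + 1/4*pi_R + 1/8*pi_S + 1/8*pi_T
  pi_R = 1/8*pi_P + 1/8*pi_Q + 3/16*pi_R + 1/8*pi_S + 3/8*pi_T
  pi_S = 1/8*pi_P + 7/16*pi_Q + 5/16*pi_R + 3/16*pi_S + 1/4*pi_T
  pi_T = 5/8*pi_P + 1/8*pi_Q + 3/16*pi_R + 3/8*pi_S + 1/8*pi_T
with normalization: pi_P + pi_Q + pi_R + pi_S + pi_T = 1.

Using the first 4 balance equations plus normalization, the linear system A*pi = b is:
  [-15/16, 1/8, 1/16, 3/16, 1/8] . pi = 0
  [1/16, -13/16, 1/4, 1/8, 1/8] . pi = 0
  [1/8, 1/8, -13/16, 1/8, 3/8] . pi = 0
  [1/8, 7/16, 5/16, -13/16, 1/4] . pi = 0
  [1, 1, 1, 1, 1] . pi = 1

Solving yields:
  pi_P = 2601/21502
  pi_Q = 3277/21502
  pi_R = 2188/10751
  pi_S = 5589/21502
  pi_T = 5659/21502

Verification (pi * P):
  2601/21502*1/16 + 3277/21502*1/8 + 2188/10751*1/16 + 5589/21502*3/16 + 5659/21502*1/8 = 2601/21502 = pi_P  (ok)
  2601/21502*1/16 + 3277/21502*3/16 + 2188/10751*1/4 + 5589/21502*1/8 + 5659/21502*1/8 = 3277/21502 = pi_Q  (ok)
  2601/21502*1/8 + 3277/21502*1/8 + 2188/10751*3/16 + 5589/21502*1/8 + 5659/21502*3/8 = 2188/10751 = pi_R  (ok)
  2601/21502*1/8 + 3277/21502*7/16 + 2188/10751*5/16 + 5589/21502*3/16 + 5659/21502*1/4 = 5589/21502 = pi_S  (ok)
  2601/21502*5/8 + 3277/21502*1/8 + 2188/10751*3/16 + 5589/21502*3/8 + 5659/21502*1/8 = 5659/21502 = pi_T  (ok)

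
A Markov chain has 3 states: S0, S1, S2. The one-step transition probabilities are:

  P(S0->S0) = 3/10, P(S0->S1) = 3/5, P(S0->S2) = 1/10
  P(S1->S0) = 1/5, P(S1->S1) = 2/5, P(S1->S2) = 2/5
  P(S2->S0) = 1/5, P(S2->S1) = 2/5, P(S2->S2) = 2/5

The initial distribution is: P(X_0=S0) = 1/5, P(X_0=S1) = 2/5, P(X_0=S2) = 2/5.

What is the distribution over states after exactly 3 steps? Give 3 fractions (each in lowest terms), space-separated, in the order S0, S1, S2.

Propagating the distribution step by step (d_{t+1} = d_t * P):
d_0 = (S0=1/5, S1=2/5, S2=2/5)
  d_1[S0] = 1/5*3/10 + 2/5*1/5 + 2/5*1/5 = 11/50
  d_1[S1] = 1/5*3/5 + 2/5*2/5 + 2/5*2/5 = 11/25
  d_1[S2] = 1/5*1/10 + 2/5*2/5 + 2/5*2/5 = 17/50
d_1 = (S0=11/50, S1=11/25, S2=17/50)
  d_2[S0] = 11/50*3/10 + 11/25*1/5 + 17/50*1/5 = 111/500
  d_2[S1] = 11/50*3/5 + 11/25*2/5 + 17/50*2/5 = 111/250
  d_2[S2] = 11/50*1/10 + 11/25*2/5 + 17/50*2/5 = 167/500
d_2 = (S0=111/500, S1=111/250, S2=167/500)
  d_3[S0] = 111/500*3/10 + 111/250*1/5 + 167/500*1/5 = 1111/5000
  d_3[S1] = 111/500*3/5 + 111/250*2/5 + 167/500*2/5 = 1111/2500
  d_3[S2] = 111/500*1/10 + 111/250*2/5 + 167/500*2/5 = 1667/5000
d_3 = (S0=1111/5000, S1=1111/2500, S2=1667/5000)

Answer: 1111/5000 1111/2500 1667/5000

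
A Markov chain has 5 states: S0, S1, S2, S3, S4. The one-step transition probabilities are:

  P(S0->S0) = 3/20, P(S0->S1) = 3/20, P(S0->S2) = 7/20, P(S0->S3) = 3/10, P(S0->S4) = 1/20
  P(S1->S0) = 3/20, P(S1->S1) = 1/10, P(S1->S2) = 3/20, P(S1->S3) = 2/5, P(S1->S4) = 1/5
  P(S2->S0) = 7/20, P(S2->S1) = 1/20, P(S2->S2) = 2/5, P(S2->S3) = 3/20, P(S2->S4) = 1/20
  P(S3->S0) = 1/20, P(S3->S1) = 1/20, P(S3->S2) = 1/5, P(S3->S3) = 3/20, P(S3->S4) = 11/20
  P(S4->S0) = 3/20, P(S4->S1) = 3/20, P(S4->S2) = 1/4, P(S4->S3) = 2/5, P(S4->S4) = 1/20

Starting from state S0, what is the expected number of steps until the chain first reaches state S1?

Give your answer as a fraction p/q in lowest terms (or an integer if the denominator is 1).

Answer: 725/69

Derivation:
Let h_i = expected steps to first reach S1 from state i.
Boundary: h_S1 = 0.
First-step equations for the other states:
  h_S0 = 1 + 3/20*h_S0 + 3/20*h_S1 + 7/20*h_S2 + 3/10*h_S3 + 1/20*h_S4
  h_S2 = 1 + 7/20*h_S0 + 1/20*h_S1 + 2/5*h_S2 + 3/20*h_S3 + 1/20*h_S4
  h_S3 = 1 + 1/20*h_S0 + 1/20*h_S1 + 1/5*h_S2 + 3/20*h_S3 + 11/20*h_S4
  h_S4 = 1 + 3/20*h_S0 + 3/20*h_S1 + 1/4*h_S2 + 2/5*h_S3 + 1/20*h_S4

Substituting h_S1 = 0 and rearranging gives the linear system (I - Q) h = 1:
  [17/20, -7/20, -3/10, -1/20] . (h_S0, h_S2, h_S3, h_S4) = 1
  [-7/20, 3/5, -3/20, -1/20] . (h_S0, h_S2, h_S3, h_S4) = 1
  [-1/20, -1/5, 17/20, -11/20] . (h_S0, h_S2, h_S3, h_S4) = 1
  [-3/20, -1/4, -2/5, 19/20] . (h_S0, h_S2, h_S3, h_S4) = 1

Solving yields:
  h_S0 = 725/69
  h_S2 = 1850/161
  h_S3 = 5450/483
  h_S4 = 5065/483

Starting state is S0, so the expected hitting time is h_S0 = 725/69.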